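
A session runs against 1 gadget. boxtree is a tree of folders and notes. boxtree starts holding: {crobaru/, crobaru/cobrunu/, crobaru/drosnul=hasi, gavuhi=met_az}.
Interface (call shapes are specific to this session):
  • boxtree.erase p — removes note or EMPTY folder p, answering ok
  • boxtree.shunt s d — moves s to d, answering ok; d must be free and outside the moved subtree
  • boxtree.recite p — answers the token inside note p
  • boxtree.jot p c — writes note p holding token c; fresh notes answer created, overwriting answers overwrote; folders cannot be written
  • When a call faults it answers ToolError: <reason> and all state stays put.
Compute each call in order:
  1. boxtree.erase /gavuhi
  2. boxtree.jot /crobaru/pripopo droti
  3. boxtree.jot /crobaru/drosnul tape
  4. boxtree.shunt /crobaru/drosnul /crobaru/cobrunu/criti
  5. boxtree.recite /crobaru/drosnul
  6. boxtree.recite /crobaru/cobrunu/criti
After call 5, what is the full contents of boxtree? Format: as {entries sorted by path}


Answer: {crobaru/, crobaru/cobrunu/, crobaru/cobrunu/criti=tape, crobaru/pripopo=droti}

Derivation:
Act: boxtree.erase[/gavuhi]
Obs: ok
Act: boxtree.jot[/crobaru/pripopo; droti]
Obs: created
Act: boxtree.jot[/crobaru/drosnul; tape]
Obs: overwrote
Act: boxtree.shunt[/crobaru/drosnul; /crobaru/cobrunu/criti]
Obs: ok
Act: boxtree.recite[/crobaru/drosnul]
Obs: ToolError: not found
Act: boxtree.recite[/crobaru/cobrunu/criti]
Obs: tape


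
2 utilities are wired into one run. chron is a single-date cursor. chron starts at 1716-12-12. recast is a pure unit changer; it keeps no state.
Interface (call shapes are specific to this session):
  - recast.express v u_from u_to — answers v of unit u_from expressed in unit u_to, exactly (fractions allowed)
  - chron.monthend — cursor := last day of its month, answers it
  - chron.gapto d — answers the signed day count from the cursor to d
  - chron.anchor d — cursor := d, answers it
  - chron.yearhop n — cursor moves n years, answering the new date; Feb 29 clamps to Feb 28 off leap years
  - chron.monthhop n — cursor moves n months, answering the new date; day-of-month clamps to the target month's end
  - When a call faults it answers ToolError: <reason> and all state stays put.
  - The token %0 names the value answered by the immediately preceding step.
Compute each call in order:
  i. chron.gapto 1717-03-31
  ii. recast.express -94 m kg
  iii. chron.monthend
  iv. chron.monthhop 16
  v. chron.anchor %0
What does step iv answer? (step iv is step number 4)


Answer: 1718-04-30

Derivation:
> chron.gapto d=1717-03-31
[out] 109
> recast.express v=-94 u_from=m u_to=kg
[out] ToolError: incompatible units
> chron.monthend
[out] 1716-12-31
> chron.monthhop n=16
[out] 1718-04-30
> chron.anchor d=%0
[out] 1718-04-30


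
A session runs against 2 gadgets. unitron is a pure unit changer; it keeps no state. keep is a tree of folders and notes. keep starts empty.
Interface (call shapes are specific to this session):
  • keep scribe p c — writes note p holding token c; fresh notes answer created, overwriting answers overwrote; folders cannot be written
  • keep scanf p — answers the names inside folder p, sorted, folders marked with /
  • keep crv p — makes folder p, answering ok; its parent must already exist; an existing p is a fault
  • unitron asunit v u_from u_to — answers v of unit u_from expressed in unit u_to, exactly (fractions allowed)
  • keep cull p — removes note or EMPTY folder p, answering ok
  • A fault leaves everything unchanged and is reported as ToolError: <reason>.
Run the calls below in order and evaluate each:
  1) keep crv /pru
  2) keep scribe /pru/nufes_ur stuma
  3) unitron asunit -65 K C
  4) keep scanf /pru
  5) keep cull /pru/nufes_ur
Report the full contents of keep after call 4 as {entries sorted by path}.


> keep crv p: /pru
:: ok
> keep scribe p: /pru/nufes_ur c: stuma
:: created
> unitron asunit v: -65 u_from: K u_to: C
:: -6763/20
> keep scanf p: /pru
:: [nufes_ur]
> keep cull p: /pru/nufes_ur
:: ok

Answer: {pru/, pru/nufes_ur=stuma}


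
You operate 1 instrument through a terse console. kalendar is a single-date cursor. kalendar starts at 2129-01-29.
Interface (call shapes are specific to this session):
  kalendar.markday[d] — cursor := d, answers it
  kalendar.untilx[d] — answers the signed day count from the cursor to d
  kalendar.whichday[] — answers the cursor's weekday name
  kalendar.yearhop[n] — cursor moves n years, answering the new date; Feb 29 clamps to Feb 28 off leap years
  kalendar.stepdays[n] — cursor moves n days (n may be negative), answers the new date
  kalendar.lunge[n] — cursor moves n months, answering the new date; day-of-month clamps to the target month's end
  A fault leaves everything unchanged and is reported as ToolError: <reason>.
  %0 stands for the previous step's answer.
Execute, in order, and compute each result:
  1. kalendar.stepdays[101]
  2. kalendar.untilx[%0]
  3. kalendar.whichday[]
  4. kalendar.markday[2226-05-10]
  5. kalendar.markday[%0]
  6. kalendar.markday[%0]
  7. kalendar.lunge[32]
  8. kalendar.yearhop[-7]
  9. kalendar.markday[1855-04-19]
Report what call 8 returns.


Answer: 2222-01-10

Derivation:
Step: stepdays[n='101']
Result: 2129-05-10
Step: untilx[d='%0']
Result: 0
Step: whichday[]
Result: Tuesday
Step: markday[d='2226-05-10']
Result: 2226-05-10
Step: markday[d='%0']
Result: 2226-05-10
Step: markday[d='%0']
Result: 2226-05-10
Step: lunge[n='32']
Result: 2229-01-10
Step: yearhop[n='-7']
Result: 2222-01-10
Step: markday[d='1855-04-19']
Result: 1855-04-19


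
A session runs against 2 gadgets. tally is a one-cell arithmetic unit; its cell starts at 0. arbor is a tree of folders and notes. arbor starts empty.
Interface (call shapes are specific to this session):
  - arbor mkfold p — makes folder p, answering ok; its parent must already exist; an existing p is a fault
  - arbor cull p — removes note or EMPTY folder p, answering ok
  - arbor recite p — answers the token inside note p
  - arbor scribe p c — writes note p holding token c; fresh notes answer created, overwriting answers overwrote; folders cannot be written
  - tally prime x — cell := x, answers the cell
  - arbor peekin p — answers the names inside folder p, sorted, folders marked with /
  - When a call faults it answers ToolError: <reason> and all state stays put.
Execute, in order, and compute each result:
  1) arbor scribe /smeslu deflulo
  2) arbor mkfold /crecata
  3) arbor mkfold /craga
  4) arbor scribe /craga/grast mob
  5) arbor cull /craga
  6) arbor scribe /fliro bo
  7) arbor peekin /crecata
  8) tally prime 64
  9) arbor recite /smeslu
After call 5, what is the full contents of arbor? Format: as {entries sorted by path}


Answer: {craga/, craga/grast=mob, crecata/, smeslu=deflulo}

Derivation:
>> arbor scribe(p='/smeslu', c='deflulo')
<< created
>> arbor mkfold(p='/crecata')
<< ok
>> arbor mkfold(p='/craga')
<< ok
>> arbor scribe(p='/craga/grast', c='mob')
<< created
>> arbor cull(p='/craga')
<< ToolError: not empty
>> arbor scribe(p='/fliro', c='bo')
<< created
>> arbor peekin(p='/crecata')
<< []
>> tally prime(x='64')
<< 64
>> arbor recite(p='/smeslu')
<< deflulo


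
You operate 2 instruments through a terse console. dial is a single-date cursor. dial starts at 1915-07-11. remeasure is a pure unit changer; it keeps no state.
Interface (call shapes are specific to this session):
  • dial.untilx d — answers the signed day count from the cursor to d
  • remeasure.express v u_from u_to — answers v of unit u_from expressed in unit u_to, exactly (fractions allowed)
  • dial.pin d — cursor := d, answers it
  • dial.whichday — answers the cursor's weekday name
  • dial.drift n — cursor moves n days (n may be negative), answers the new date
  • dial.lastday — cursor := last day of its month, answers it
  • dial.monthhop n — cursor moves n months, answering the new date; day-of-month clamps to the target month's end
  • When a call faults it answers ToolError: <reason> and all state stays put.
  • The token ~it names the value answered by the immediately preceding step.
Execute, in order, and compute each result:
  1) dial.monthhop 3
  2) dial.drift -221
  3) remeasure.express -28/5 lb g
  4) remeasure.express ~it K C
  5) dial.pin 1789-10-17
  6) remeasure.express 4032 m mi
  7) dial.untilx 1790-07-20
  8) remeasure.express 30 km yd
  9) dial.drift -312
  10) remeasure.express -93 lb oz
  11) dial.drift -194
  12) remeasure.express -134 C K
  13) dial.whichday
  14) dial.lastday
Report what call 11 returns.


>>> dial.monthhop n→3
:: 1915-10-11
>>> dial.drift n→-221
:: 1915-03-04
>>> remeasure.express v→-28/5 u_from→lb u_to→g
:: -317514659/125000
>>> remeasure.express v→~it u_from→K u_to→C
:: -351658409/125000
>>> dial.pin d→1789-10-17
:: 1789-10-17
>>> remeasure.express v→4032 u_from→m u_to→mi
:: 3500/1397
>>> dial.untilx d→1790-07-20
:: 276
>>> remeasure.express v→30 u_from→km u_to→yd
:: 12500000/381
>>> dial.drift n→-312
:: 1788-12-09
>>> remeasure.express v→-93 u_from→lb u_to→oz
:: -1488
>>> dial.drift n→-194
:: 1788-05-29
>>> remeasure.express v→-134 u_from→C u_to→K
:: 2783/20
>>> dial.whichday
:: Thursday
>>> dial.lastday
:: 1788-05-31

Answer: 1788-05-29


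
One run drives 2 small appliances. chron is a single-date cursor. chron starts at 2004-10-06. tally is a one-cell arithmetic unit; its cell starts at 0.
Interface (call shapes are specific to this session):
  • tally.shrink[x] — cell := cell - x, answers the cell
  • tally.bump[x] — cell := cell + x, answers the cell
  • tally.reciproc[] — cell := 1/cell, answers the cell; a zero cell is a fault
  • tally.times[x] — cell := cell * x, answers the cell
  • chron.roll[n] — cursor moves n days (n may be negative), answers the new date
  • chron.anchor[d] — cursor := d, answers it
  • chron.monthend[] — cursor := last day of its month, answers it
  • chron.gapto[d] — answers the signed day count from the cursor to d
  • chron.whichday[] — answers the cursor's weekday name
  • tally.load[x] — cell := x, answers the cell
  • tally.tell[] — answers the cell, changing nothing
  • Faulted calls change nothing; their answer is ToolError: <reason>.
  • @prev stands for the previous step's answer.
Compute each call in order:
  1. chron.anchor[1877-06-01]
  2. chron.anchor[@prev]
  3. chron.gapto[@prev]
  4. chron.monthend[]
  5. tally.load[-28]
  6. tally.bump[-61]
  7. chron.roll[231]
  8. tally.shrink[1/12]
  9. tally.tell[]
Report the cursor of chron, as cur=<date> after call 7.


Answer: cur=1878-02-16

Derivation:
Step: anchor[d: 1877-06-01]
Result: 1877-06-01
Step: anchor[d: @prev]
Result: 1877-06-01
Step: gapto[d: @prev]
Result: 0
Step: monthend[]
Result: 1877-06-30
Step: load[x: -28]
Result: -28
Step: bump[x: -61]
Result: -89
Step: roll[n: 231]
Result: 1878-02-16
Step: shrink[x: 1/12]
Result: -1069/12
Step: tell[]
Result: -1069/12


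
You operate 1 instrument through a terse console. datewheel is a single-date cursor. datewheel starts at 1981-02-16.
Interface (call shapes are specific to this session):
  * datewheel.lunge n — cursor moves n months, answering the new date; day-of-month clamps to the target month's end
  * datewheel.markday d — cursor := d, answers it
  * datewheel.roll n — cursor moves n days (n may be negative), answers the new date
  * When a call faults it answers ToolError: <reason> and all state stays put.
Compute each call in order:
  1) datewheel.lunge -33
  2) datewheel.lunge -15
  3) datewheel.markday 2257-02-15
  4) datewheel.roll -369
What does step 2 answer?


% datewheel.lunge n='-33'
= 1978-05-16
% datewheel.lunge n='-15'
= 1977-02-16
% datewheel.markday d='2257-02-15'
= 2257-02-15
% datewheel.roll n='-369'
= 2256-02-12

Answer: 1977-02-16


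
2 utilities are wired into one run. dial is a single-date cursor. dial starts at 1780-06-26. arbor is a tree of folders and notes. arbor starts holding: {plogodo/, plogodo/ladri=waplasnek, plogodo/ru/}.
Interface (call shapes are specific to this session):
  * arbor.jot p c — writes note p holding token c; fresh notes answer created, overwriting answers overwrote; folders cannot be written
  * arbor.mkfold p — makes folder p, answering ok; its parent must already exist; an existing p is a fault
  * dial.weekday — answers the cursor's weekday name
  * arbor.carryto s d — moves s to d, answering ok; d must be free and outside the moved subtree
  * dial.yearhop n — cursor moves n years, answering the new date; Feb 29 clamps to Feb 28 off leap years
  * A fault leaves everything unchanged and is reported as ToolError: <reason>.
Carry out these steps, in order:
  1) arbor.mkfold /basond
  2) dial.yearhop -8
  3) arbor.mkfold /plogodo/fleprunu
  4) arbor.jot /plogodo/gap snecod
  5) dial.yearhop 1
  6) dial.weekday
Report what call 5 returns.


==> arbor.mkfold(/basond)
<== ok
==> dial.yearhop(-8)
<== 1772-06-26
==> arbor.mkfold(/plogodo/fleprunu)
<== ok
==> arbor.jot(/plogodo/gap, snecod)
<== created
==> dial.yearhop(1)
<== 1773-06-26
==> dial.weekday()
<== Saturday

Answer: 1773-06-26


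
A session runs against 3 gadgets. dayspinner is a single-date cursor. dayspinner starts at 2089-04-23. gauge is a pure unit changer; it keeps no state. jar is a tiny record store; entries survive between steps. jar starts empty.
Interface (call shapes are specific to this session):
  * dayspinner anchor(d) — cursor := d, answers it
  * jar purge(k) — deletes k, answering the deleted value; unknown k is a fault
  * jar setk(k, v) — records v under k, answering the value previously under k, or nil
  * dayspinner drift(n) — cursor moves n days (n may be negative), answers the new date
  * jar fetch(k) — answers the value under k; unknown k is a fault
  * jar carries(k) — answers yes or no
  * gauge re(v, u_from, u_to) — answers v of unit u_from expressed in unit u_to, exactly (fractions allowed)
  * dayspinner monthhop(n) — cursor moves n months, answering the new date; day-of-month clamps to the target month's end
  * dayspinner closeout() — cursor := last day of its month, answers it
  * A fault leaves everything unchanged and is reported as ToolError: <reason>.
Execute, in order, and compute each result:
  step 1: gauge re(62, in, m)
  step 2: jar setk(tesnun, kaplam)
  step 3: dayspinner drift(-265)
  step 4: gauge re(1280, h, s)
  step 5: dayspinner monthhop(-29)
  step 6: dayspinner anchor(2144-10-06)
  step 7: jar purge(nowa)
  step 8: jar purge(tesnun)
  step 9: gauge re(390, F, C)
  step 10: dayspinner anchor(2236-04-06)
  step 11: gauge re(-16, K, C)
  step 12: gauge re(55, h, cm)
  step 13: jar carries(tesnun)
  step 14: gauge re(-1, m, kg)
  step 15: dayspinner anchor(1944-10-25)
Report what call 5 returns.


Answer: 2086-03-01

Derivation:
Using gauge re on 62, in, m, yielding 3937/2500.
Next I call jar setk on tesnun, kaplam, → nil.
Using dayspinner drift on -265, and observe 2088-08-01.
Using gauge re on 1280, h, s, and observe 4608000.
I try dayspinner monthhop on -29, → 2086-03-01.
Now I run dayspinner anchor on 2144-10-06, giving 2144-10-06.
I call jar purge on nowa, → ToolError: no such key nowa.
I invoke jar purge on tesnun, and get kaplam.
Invoking gauge re on 390, F, C, and see 1790/9.
Then dayspinner anchor on 2236-04-06: 2236-04-06.
I use gauge re on -16, K, C, and see -5783/20.
Now I run gauge re on 55, h, cm, → ToolError: incompatible units.
I call jar carries on tesnun: no.
Calling gauge re on -1, m, kg, and observe ToolError: incompatible units.
I use dayspinner anchor on 1944-10-25, and see 1944-10-25.


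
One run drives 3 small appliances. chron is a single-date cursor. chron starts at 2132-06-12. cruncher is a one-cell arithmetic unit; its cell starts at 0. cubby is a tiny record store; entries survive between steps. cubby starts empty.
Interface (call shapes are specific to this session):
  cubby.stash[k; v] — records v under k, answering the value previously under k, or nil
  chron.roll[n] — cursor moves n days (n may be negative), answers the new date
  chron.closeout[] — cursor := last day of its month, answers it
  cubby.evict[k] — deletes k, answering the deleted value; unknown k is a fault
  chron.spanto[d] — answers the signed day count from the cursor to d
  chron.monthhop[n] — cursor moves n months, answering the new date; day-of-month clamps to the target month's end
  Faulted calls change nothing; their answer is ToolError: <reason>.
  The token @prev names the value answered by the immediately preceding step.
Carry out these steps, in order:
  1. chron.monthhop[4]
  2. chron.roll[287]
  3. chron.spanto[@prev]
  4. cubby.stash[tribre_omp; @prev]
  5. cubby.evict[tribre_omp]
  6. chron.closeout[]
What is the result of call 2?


# chron.monthhop(4) ~> 2132-10-12
# chron.roll(287) ~> 2133-07-26
# chron.spanto(@prev) ~> 0
# cubby.stash(tribre_omp, @prev) ~> nil
# cubby.evict(tribre_omp) ~> 0
# chron.closeout() ~> 2133-07-31

Answer: 2133-07-26


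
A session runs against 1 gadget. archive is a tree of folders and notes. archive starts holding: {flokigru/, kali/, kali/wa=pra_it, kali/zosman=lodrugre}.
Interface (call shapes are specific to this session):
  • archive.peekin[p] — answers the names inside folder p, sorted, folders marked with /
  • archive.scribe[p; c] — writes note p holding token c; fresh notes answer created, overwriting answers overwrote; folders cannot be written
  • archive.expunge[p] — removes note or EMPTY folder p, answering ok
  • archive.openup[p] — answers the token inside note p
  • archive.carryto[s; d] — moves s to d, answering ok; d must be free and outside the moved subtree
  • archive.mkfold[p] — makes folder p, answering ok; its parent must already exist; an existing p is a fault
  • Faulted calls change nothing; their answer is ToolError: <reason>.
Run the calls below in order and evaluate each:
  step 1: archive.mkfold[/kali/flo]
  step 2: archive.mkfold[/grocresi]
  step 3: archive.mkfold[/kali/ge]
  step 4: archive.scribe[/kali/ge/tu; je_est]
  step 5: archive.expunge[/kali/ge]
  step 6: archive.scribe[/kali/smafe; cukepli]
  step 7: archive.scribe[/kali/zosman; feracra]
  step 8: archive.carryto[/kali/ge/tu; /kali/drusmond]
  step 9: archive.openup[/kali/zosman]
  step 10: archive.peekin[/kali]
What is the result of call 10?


→ archive.mkfold(/kali/flo)
← ok
→ archive.mkfold(/grocresi)
← ok
→ archive.mkfold(/kali/ge)
← ok
→ archive.scribe(/kali/ge/tu, je_est)
← created
→ archive.expunge(/kali/ge)
← ToolError: not empty
→ archive.scribe(/kali/smafe, cukepli)
← created
→ archive.scribe(/kali/zosman, feracra)
← overwrote
→ archive.carryto(/kali/ge/tu, /kali/drusmond)
← ok
→ archive.openup(/kali/zosman)
← feracra
→ archive.peekin(/kali)
← [drusmond, flo/, ge/, smafe, wa, zosman]

Answer: [drusmond, flo/, ge/, smafe, wa, zosman]


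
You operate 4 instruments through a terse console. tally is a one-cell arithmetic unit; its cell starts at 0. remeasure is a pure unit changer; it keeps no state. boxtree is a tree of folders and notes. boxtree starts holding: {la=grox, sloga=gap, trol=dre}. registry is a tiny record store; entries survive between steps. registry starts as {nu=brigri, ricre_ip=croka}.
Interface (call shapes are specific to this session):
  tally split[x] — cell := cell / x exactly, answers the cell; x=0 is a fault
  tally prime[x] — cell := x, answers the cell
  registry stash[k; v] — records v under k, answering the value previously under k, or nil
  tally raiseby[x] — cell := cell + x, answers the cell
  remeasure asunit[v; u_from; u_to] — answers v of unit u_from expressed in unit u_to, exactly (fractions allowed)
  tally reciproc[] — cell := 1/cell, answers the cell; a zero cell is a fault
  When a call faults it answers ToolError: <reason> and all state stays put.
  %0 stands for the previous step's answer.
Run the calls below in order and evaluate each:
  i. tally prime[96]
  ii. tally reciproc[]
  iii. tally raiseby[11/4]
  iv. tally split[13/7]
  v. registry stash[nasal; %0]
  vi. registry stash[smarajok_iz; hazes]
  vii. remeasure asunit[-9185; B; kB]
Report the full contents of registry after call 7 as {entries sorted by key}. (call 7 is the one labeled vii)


% 1. tally prime(x=96) => 96
% 2. tally reciproc() => 1/96
% 3. tally raiseby(x=11/4) => 265/96
% 4. tally split(x=13/7) => 1855/1248
% 5. registry stash(k=nasal, v=%0) => nil
% 6. registry stash(k=smarajok_iz, v=hazes) => nil
% 7. remeasure asunit(v=-9185, u_from=B, u_to=kB) => -1837/200

Answer: {nasal=1855/1248, nu=brigri, ricre_ip=croka, smarajok_iz=hazes}


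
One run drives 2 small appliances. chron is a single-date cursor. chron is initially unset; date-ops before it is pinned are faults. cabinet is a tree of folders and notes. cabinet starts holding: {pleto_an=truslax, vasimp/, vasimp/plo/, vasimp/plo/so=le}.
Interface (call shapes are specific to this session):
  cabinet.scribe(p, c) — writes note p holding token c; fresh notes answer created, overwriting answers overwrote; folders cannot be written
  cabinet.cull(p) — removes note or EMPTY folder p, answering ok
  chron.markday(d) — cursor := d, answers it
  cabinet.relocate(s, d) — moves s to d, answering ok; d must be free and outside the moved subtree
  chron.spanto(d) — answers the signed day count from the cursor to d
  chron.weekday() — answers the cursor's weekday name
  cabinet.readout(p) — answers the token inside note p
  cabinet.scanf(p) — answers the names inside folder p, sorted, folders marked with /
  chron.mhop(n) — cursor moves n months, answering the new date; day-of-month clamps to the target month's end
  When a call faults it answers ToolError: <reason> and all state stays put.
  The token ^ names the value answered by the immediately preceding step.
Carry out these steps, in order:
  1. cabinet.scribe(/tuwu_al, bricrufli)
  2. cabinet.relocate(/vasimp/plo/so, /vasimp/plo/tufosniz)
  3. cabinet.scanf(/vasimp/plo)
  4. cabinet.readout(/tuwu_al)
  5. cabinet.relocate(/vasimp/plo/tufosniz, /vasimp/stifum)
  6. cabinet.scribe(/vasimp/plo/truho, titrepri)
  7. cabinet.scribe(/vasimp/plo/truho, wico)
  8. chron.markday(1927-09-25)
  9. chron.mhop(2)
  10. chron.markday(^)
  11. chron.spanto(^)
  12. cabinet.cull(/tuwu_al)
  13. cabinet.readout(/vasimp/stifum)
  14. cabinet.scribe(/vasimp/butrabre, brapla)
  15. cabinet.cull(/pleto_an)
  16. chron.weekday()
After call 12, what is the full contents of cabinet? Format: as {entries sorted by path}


Invoking cabinet.scribe using p→/tuwu_al, c→bricrufli: created.
I invoke cabinet.relocate using s→/vasimp/plo/so, d→/vasimp/plo/tufosniz, — result: ok.
I run cabinet.scanf using p→/vasimp/plo: [tufosniz].
Invoking cabinet.readout using p→/tuwu_al: bricrufli.
Next I call cabinet.relocate using s→/vasimp/plo/tufosniz, d→/vasimp/stifum, giving ok.
I call cabinet.scribe using p→/vasimp/plo/truho, c→titrepri, yielding created.
I run cabinet.scribe using p→/vasimp/plo/truho, c→wico, which returns overwrote.
Invoking chron.markday using d→1927-09-25, → 1927-09-25.
Then chron.mhop using n→2, and see 1927-11-25.
I invoke chron.markday using d→^, and observe 1927-11-25.
I use chron.spanto using d→^: 0.
Now I run cabinet.cull using p→/tuwu_al, giving ok.
I try cabinet.readout using p→/vasimp/stifum, — result: le.
I try cabinet.scribe using p→/vasimp/butrabre, c→brapla, which returns created.
Calling cabinet.cull using p→/pleto_an: ok.
Invoking chron.weekday(), and observe Friday.

Answer: {pleto_an=truslax, vasimp/, vasimp/plo/, vasimp/plo/truho=wico, vasimp/stifum=le}


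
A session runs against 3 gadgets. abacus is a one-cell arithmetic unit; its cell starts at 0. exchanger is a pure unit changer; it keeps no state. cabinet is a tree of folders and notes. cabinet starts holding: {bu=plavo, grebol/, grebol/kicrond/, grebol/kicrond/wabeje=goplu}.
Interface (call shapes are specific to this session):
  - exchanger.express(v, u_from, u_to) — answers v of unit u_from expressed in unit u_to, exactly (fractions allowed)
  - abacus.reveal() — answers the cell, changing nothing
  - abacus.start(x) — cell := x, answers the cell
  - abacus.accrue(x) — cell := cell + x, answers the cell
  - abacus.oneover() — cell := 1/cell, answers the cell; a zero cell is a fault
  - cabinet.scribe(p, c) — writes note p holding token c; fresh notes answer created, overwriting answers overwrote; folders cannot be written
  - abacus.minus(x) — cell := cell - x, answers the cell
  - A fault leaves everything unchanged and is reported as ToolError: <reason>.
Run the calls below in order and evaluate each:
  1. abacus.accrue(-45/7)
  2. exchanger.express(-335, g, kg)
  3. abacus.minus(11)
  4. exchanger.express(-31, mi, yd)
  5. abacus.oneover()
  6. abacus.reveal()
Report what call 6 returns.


>>> abacus.accrue x='-45/7'
:: -45/7
>>> exchanger.express v='-335' u_from='g' u_to='kg'
:: -67/200
>>> abacus.minus x='11'
:: -122/7
>>> exchanger.express v='-31' u_from='mi' u_to='yd'
:: -54560
>>> abacus.oneover
:: -7/122
>>> abacus.reveal
:: -7/122

Answer: -7/122


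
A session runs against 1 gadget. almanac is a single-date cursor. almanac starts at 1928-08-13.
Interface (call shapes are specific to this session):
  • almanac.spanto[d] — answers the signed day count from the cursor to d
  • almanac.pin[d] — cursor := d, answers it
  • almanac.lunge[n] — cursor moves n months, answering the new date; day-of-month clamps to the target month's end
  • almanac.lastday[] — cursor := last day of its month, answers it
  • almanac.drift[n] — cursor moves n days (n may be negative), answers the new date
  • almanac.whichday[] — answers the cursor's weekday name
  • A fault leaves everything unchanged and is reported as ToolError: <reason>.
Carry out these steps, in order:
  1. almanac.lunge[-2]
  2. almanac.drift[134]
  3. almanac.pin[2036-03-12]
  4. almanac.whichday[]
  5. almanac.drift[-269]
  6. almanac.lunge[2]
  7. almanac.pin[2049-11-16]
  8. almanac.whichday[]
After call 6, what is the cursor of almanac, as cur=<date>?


==> almanac.lunge(n=-2)
<== 1928-06-13
==> almanac.drift(n=134)
<== 1928-10-25
==> almanac.pin(d=2036-03-12)
<== 2036-03-12
==> almanac.whichday()
<== Wednesday
==> almanac.drift(n=-269)
<== 2035-06-17
==> almanac.lunge(n=2)
<== 2035-08-17
==> almanac.pin(d=2049-11-16)
<== 2049-11-16
==> almanac.whichday()
<== Tuesday

Answer: cur=2035-08-17


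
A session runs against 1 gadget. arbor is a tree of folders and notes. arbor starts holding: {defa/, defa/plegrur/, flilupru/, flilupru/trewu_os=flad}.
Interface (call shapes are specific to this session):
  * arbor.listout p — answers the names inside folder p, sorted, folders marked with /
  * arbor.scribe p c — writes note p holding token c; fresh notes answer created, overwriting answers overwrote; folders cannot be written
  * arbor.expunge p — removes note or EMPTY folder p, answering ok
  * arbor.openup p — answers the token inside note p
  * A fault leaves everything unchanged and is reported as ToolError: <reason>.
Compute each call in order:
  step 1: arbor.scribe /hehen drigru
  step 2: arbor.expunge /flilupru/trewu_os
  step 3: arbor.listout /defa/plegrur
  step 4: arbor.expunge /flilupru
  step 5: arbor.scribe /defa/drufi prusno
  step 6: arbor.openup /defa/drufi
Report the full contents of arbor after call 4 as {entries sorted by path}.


Step: arbor.scribe[p='/hehen'; c='drigru']
Result: created
Step: arbor.expunge[p='/flilupru/trewu_os']
Result: ok
Step: arbor.listout[p='/defa/plegrur']
Result: []
Step: arbor.expunge[p='/flilupru']
Result: ok
Step: arbor.scribe[p='/defa/drufi'; c='prusno']
Result: created
Step: arbor.openup[p='/defa/drufi']
Result: prusno

Answer: {defa/, defa/plegrur/, hehen=drigru}


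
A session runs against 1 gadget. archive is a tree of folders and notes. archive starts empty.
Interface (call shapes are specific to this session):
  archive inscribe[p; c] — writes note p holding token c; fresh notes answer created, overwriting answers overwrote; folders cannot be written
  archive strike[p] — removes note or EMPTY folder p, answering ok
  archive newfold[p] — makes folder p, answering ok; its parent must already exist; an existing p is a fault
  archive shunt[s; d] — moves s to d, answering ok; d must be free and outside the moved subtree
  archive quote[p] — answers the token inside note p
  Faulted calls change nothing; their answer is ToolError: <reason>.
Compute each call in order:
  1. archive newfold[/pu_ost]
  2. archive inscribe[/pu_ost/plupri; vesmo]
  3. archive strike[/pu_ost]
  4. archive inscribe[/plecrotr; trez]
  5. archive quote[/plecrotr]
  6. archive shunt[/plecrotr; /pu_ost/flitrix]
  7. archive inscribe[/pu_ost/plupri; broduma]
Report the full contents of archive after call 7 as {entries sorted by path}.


Answer: {pu_ost/, pu_ost/flitrix=trez, pu_ost/plupri=broduma}

Derivation:
! archive newfold(p='/pu_ost') == ok
! archive inscribe(p='/pu_ost/plupri', c='vesmo') == created
! archive strike(p='/pu_ost') == ToolError: not empty
! archive inscribe(p='/plecrotr', c='trez') == created
! archive quote(p='/plecrotr') == trez
! archive shunt(s='/plecrotr', d='/pu_ost/flitrix') == ok
! archive inscribe(p='/pu_ost/plupri', c='broduma') == overwrote


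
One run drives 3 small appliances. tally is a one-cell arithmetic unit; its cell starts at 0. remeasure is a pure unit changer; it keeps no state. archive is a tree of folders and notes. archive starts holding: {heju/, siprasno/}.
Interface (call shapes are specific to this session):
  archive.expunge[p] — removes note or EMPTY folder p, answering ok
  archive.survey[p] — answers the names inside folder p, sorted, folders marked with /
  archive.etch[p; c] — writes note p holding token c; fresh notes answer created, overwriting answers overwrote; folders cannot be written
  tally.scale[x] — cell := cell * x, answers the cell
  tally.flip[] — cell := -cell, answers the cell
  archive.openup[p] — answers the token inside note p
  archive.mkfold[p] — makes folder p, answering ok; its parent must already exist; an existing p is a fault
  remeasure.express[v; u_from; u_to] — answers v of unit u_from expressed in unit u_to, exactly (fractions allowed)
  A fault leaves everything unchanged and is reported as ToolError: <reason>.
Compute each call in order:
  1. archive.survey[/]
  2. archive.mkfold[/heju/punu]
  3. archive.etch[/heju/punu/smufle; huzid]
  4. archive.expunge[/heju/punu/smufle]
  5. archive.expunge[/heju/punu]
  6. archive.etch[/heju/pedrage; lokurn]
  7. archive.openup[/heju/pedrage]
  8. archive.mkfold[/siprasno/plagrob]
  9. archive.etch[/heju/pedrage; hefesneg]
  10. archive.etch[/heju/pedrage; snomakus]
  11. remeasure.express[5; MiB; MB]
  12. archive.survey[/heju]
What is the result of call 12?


Answer: [pedrage]

Derivation:
[in] survey p='/'
  [heju/, siprasno/]
[in] mkfold p='/heju/punu'
  ok
[in] etch p='/heju/punu/smufle' c='huzid'
  created
[in] expunge p='/heju/punu/smufle'
  ok
[in] expunge p='/heju/punu'
  ok
[in] etch p='/heju/pedrage' c='lokurn'
  created
[in] openup p='/heju/pedrage'
  lokurn
[in] mkfold p='/siprasno/plagrob'
  ok
[in] etch p='/heju/pedrage' c='hefesneg'
  overwrote
[in] etch p='/heju/pedrage' c='snomakus'
  overwrote
[in] express v='5' u_from='MiB' u_to='MB'
  16384/3125
[in] survey p='/heju'
  [pedrage]


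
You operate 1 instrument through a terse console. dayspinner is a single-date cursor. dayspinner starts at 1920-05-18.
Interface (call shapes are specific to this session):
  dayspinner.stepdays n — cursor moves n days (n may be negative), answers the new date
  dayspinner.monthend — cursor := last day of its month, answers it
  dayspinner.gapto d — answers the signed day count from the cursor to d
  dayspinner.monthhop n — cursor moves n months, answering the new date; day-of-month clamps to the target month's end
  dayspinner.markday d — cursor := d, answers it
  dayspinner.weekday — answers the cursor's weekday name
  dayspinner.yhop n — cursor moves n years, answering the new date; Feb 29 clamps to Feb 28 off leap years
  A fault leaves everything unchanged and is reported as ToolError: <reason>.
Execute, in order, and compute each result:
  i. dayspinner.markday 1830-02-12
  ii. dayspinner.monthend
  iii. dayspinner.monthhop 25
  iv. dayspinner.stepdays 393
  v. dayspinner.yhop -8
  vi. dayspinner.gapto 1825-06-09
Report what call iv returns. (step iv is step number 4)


Answer: 1833-04-25

Derivation:
I run dayspinner.markday with d: 1830-02-12, — result: 1830-02-12.
Next I call dayspinner.monthend: 1830-02-28.
Invoking dayspinner.monthhop with n: 25, — result: 1832-03-28.
I call dayspinner.stepdays with n: 393, and see 1833-04-25.
Invoking dayspinner.yhop with n: -8: 1825-04-25.
I use dayspinner.gapto with d: 1825-06-09, which returns 45.


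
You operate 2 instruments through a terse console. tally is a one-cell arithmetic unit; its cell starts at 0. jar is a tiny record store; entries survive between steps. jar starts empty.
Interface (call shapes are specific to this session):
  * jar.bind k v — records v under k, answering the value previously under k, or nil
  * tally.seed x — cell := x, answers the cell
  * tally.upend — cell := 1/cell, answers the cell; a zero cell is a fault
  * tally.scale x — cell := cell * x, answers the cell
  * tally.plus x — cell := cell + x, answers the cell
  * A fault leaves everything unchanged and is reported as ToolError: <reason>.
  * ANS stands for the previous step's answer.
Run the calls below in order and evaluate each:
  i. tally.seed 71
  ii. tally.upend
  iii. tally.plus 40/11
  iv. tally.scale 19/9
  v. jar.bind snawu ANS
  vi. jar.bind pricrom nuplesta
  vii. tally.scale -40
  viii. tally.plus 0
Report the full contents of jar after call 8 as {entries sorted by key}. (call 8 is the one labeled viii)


-- 1. tally.seed(x: 71) -> 71
-- 2. tally.upend() -> 1/71
-- 3. tally.plus(x: 40/11) -> 2851/781
-- 4. tally.scale(x: 19/9) -> 54169/7029
-- 5. jar.bind(k: snawu, v: ANS) -> nil
-- 6. jar.bind(k: pricrom, v: nuplesta) -> nil
-- 7. tally.scale(x: -40) -> -2166760/7029
-- 8. tally.plus(x: 0) -> -2166760/7029

Answer: {pricrom=nuplesta, snawu=54169/7029}


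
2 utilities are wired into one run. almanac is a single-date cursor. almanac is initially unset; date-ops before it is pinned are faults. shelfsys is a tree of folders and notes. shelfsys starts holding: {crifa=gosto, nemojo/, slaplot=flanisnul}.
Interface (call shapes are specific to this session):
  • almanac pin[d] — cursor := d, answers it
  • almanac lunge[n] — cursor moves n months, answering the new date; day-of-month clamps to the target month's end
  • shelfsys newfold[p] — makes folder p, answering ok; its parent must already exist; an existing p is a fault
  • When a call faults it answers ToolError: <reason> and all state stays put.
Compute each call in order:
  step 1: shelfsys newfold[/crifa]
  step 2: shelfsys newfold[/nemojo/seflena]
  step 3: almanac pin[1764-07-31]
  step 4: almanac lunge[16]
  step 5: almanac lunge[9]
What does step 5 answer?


Answer: 1766-08-30

Derivation:
I run shelfsys newfold on p→/crifa, — result: ToolError: exists.
Then shelfsys newfold on p→/nemojo/seflena, — result: ok.
Using almanac pin on d→1764-07-31, which returns 1764-07-31.
Using almanac lunge on n→16: 1765-11-30.
I run almanac lunge on n→9, and observe 1766-08-30.


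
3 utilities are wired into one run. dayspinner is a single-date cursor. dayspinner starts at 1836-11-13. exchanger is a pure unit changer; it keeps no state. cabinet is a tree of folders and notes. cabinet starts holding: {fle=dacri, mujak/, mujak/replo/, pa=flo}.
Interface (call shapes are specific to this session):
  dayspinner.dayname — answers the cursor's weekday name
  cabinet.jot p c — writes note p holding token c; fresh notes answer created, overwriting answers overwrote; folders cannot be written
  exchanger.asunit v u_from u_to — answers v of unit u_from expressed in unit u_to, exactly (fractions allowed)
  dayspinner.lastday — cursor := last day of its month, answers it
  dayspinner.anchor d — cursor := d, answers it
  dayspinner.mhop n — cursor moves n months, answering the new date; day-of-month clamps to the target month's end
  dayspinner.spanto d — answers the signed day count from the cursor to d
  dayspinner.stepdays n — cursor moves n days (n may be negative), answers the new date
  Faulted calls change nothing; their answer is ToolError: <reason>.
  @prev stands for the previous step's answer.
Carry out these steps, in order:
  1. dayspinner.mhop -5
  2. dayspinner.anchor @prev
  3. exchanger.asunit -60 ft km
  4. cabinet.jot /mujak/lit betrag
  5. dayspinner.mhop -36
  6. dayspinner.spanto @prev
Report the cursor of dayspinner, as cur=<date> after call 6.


# mhop(n→-5) => 1836-06-13
# anchor(d→@prev) => 1836-06-13
# asunit(v→-60, u_from→ft, u_to→km) => -1143/62500
# jot(p→/mujak/lit, c→betrag) => created
# mhop(n→-36) => 1833-06-13
# spanto(d→@prev) => 0

Answer: cur=1833-06-13


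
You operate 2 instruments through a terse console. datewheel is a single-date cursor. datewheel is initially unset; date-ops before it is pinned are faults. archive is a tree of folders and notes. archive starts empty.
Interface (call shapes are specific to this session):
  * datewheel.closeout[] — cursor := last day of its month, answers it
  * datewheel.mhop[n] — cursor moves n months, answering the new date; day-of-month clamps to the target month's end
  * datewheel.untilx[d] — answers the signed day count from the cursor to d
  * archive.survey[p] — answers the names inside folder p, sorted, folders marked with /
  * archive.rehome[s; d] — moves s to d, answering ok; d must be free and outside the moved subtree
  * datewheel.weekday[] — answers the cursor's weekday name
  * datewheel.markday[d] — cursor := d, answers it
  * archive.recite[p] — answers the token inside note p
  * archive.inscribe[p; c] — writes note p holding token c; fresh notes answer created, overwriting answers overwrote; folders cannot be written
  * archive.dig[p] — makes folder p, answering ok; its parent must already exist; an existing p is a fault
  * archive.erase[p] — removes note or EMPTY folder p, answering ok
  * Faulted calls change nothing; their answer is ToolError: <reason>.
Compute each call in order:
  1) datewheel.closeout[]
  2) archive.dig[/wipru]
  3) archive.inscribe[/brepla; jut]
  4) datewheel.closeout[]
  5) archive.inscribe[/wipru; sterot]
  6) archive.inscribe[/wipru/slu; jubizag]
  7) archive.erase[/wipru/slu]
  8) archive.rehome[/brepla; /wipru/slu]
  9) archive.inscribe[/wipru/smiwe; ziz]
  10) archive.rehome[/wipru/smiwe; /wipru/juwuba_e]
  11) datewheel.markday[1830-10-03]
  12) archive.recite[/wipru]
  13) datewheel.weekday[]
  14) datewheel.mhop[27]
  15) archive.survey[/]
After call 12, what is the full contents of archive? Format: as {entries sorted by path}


# 1. datewheel.closeout() == ToolError: no date set
# 2. archive.dig(p=/wipru) == ok
# 3. archive.inscribe(p=/brepla, c=jut) == created
# 4. datewheel.closeout() == ToolError: no date set
# 5. archive.inscribe(p=/wipru, c=sterot) == ToolError: is a directory
# 6. archive.inscribe(p=/wipru/slu, c=jubizag) == created
# 7. archive.erase(p=/wipru/slu) == ok
# 8. archive.rehome(s=/brepla, d=/wipru/slu) == ok
# 9. archive.inscribe(p=/wipru/smiwe, c=ziz) == created
# 10. archive.rehome(s=/wipru/smiwe, d=/wipru/juwuba_e) == ok
# 11. datewheel.markday(d=1830-10-03) == 1830-10-03
# 12. archive.recite(p=/wipru) == ToolError: is a directory
# 13. datewheel.weekday() == Sunday
# 14. datewheel.mhop(n=27) == 1833-01-03
# 15. archive.survey(p=/) == [wipru/]

Answer: {wipru/, wipru/juwuba_e=ziz, wipru/slu=jut}


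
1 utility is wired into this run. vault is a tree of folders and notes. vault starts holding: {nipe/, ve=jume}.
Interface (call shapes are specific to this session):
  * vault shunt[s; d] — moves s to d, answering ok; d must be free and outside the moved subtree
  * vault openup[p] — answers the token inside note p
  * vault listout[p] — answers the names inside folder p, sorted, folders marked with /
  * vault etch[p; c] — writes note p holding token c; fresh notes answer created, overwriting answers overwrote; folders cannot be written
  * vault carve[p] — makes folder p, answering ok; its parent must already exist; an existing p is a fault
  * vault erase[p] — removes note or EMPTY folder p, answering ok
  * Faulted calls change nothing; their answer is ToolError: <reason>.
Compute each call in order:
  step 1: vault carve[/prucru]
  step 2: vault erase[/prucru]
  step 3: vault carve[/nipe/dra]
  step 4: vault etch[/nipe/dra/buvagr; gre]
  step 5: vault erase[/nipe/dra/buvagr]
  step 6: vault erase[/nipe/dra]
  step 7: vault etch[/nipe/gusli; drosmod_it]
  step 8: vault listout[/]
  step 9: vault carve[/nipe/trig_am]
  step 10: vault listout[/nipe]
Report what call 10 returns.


Answer: [gusli, trig_am/]

Derivation:
Using vault carve using p→/prucru, → ok.
Calling vault erase using p→/prucru, and get ok.
I invoke vault carve using p→/nipe/dra, and see ok.
I call vault etch using p→/nipe/dra/buvagr, c→gre, giving created.
Now I run vault erase using p→/nipe/dra/buvagr: ok.
I invoke vault erase using p→/nipe/dra, and observe ok.
I invoke vault etch using p→/nipe/gusli, c→drosmod_it, → created.
Next I call vault listout using p→/, and observe [nipe/, ve].
I run vault carve using p→/nipe/trig_am, yielding ok.
Calling vault listout using p→/nipe, — result: [gusli, trig_am/].
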